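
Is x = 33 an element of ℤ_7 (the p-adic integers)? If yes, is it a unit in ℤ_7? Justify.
x ∈ ℤ_7^× (unit); v_7(x) = 0

ℤ_7 = {x ∈ ℚ_7 : v_7(x) ≥ 0} and ℤ_7^× = {x ∈ ℤ_7 : v_7(x) = 0}. Here v_7(33) = v_7(num) − v_7(den) = 0; compare against these criteria.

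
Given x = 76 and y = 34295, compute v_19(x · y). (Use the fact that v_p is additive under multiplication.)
v_19(2606420) = 4

v_p(x) = 1 (factor: 76 = 19^1 · 4); v_p(y) = 3 (factor: 34295 = 19^3 · 5). Additivity: v_p(xy) = v_p(x) + v_p(y) = 1 + 3 = 4. (Direct check: xy = 2606420 = 19^4 · (20).)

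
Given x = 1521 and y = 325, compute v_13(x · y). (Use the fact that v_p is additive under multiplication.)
v_13(494325) = 3

v_p(x) = 2 (factor: 1521 = 13^2 · 9); v_p(y) = 1 (factor: 325 = 13^1 · 25). Additivity: v_p(xy) = v_p(x) + v_p(y) = 2 + 1 = 3. (Direct check: xy = 494325 = 13^3 · (225).)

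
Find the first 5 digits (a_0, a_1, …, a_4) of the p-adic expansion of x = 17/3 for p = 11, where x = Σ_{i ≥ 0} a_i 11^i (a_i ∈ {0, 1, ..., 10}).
(a_0, …, a_4) = (2, 4, 7, 3, 7)

v_11(17/3) = 0 (numerator and denominator both coprime to 11), so x ∈ ℤ_11^×. Compute digits iteratively via a_i = x_i mod 11, x_{i+1} = (x_i − a_i)/11, with x_0 = x:
  x_0 = 17/3;  a_0 = 2;  x_1 = (x_0 − 2)/11 = 1/3
  x_1 = 1/3;  a_1 = 4;  x_2 = (x_1 − 4)/11 = -1/3
  x_2 = -1/3;  a_2 = 7;  x_3 = (x_2 − 7)/11 = -2/3
  x_3 = -2/3;  a_3 = 3;  x_4 = (x_3 − 3)/11 = -1/3
  x_4 = -1/3;  a_4 = 7;  x_5 = (x_4 − 7)/11 = -2/3
Digits: (2, 4, 7, 3, 7).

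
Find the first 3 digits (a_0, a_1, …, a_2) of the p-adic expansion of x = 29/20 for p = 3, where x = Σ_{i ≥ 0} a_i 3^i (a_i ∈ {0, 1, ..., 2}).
(a_0, …, a_2) = (1, 0, 2)

v_3(29/20) = 0 (numerator and denominator both coprime to 3), so x ∈ ℤ_3^×. Compute digits iteratively via a_i = x_i mod 3, x_{i+1} = (x_i − a_i)/3, with x_0 = x:
  x_0 = 29/20;  a_0 = 1;  x_1 = (x_0 − 1)/3 = 3/20
  x_1 = 3/20;  a_1 = 0;  x_2 = (x_1 − 0)/3 = 1/20
  x_2 = 1/20;  a_2 = 2;  x_3 = (x_2 − 2)/3 = -13/20
Digits: (1, 0, 2).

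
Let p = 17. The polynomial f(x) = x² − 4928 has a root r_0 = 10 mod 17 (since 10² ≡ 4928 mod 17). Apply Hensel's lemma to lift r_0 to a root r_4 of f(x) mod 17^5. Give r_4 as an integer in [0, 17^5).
r_4 = 965916 (mod 1419857)

Hensel's recurrence: r_{i+1} = r_i − f(r_i)·(f′(r_i))^{-1} mod 17^{i+2}, with f′(x) = 2x. Iterate:
  r_0 = 10 (mod 17)
  r_1 = 78 (mod 289)
  r_2 = 2968 (mod 4913)
  r_3 = 47185 (mod 83521)
  r_4 = 965916 (mod 1419857)
Final: r_4 = 965916, and one checks f(r_4) ≡ 0 mod 17^5.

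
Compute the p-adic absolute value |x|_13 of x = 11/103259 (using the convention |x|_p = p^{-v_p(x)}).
|11/103259|_13 = 2197

Step 1 — compute v_13(x) by factoring powers of 13 out of the numerator and denominator: v_13(11/103259) = -3. Step 2 — apply |x|_p = p^{-v_p(x)} = 13^{3} = 2197.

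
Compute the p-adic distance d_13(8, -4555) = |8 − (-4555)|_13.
d_13(8, -4555) = 1/169

Step 1 — x − y = 8 − (-4555) = 4563. Step 2 — v_13(4563) = 2 (factor: 4563 = (13^2 · 27); the sign does not affect v_p). Step 3 — |x − y|_13 = 13^{-2} = 1/169.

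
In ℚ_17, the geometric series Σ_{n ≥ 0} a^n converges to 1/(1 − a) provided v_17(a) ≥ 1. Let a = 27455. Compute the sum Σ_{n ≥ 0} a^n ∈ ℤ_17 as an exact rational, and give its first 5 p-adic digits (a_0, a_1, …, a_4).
Σ a^n = 1/(1 − a) = -1/27454;  first 5 digits = (1, 0, 10, 5, 15)

v_17(a) = 2 ≥ 1, so the series converges in ℤ_17 to 1/(1 − a) = 1/(1 − 27455) = -1/27454. Expand this rational in ℤ_17: compute digits iteratively via d_i = x_i mod 17, x_{i+1} = (x_i − d_i)/17. The first 5 digits are (1, 0, 10, 5, 15).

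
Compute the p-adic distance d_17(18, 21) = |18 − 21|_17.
d_17(18, 21) = 1

Step 1 — x − y = 18 − 21 = -3. Step 2 — v_17(-3) = 0 (factor: -3 = −(17^0 · 3); the sign does not affect v_p). Step 3 — |x − y|_17 = 17^{0} = 1.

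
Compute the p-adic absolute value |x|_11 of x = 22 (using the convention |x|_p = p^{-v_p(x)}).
|22|_11 = 1/11

Step 1 — compute v_11(x) by factoring powers of 11 out of the numerator and denominator: v_11(22) = 1. Step 2 — apply |x|_p = p^{-v_p(x)} = 11^{-1} = 1/11.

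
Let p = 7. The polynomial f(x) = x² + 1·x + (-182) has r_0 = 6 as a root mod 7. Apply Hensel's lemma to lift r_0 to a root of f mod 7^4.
r_3 = 13 (mod 2401)

Hensel: r_{i+1} = r_i − f(r_i)·(f′(r_i))^{-1} mod 7^{i+2}, f′(x) = 2x + 1. Iterate:
  r_0 = 6 (mod 7)
  r_1 = 13 (mod 49)
  r_2 = 13 (mod 343)
  r_3 = 13 (mod 2401)
Final: r = 13 satisfies f(r) ≡ 0 mod 7^4.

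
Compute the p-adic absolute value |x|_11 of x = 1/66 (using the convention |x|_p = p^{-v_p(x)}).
|1/66|_11 = 11

Step 1 — compute v_11(x) by factoring powers of 11 out of the numerator and denominator: v_11(1/66) = -1. Step 2 — apply |x|_p = p^{-v_p(x)} = 11^{1} = 11.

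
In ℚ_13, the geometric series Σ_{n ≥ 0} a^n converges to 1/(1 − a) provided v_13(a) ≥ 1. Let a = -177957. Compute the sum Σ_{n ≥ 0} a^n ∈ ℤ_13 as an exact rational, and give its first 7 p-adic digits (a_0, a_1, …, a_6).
Σ a^n = 1/(1 − a) = 1/177958;  first 7 digits = (1, 0, 0, 10, 6, 12, 8)

v_13(a) = 3 ≥ 1, so the series converges in ℤ_13 to 1/(1 − a) = 1/(1 − (-177957)) = 1/177958. Expand this rational in ℤ_13: compute digits iteratively via d_i = x_i mod 13, x_{i+1} = (x_i − d_i)/13. The first 7 digits are (1, 0, 0, 10, 6, 12, 8).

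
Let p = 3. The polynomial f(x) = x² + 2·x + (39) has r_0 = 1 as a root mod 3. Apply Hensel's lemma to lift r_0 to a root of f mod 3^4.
r_3 = 22 (mod 81)

Hensel: r_{i+1} = r_i − f(r_i)·(f′(r_i))^{-1} mod 3^{i+2}, f′(x) = 2x + 2. Iterate:
  r_0 = 1 (mod 3)
  r_1 = 4 (mod 9)
  r_2 = 22 (mod 27)
  r_3 = 22 (mod 81)
Final: r = 22 satisfies f(r) ≡ 0 mod 3^4.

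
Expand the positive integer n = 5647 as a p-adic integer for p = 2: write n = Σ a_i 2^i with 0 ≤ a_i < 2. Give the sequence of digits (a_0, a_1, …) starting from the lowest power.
(a_0, a_1, …) = (1, 1, 1, 1, 0, 0, 0, 0, 0, 1, 1, 0, 1)

Repeated division by 2 gives the digits low-to-high: 5647 = 1 + 1·2^1 + 1·2^2 + 1·2^3 + 1·2^9 + 1·2^10 + 1·2^12. Digit sequence: (1, 1, 1, 1, 0, 0, 0, 0, 0, 1, 1, 0, 1).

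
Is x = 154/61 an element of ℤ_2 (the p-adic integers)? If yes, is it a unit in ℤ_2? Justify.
x ∈ ℤ_2 but not a unit; v_2(x) = 1 > 0

ℤ_2 = {x ∈ ℚ_2 : v_2(x) ≥ 0} and ℤ_2^× = {x ∈ ℤ_2 : v_2(x) = 0}. Here v_2(154/61) = v_2(num) − v_2(den) = 1; compare against these criteria.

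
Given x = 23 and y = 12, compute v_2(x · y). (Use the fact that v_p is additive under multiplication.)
v_2(276) = 2

v_p(x) = 0 (factor: 23 = 2^0 · 23); v_p(y) = 2 (factor: 12 = 2^2 · 3). Additivity: v_p(xy) = v_p(x) + v_p(y) = 0 + 2 = 2. (Direct check: xy = 276 = 2^2 · (69).)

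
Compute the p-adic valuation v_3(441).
v_3(441) = 2

v_3(n) is the largest exponent k such that 3^k divides n. Factor out: 441 = 3^2 · 49. (Sign doesn't affect v_p.) So v_3(441) = 2.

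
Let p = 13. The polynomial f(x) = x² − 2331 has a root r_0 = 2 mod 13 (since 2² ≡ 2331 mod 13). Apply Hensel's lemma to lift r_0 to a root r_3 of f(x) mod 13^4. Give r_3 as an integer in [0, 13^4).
r_3 = 20230 (mod 28561)

Hensel's recurrence: r_{i+1} = r_i − f(r_i)·(f′(r_i))^{-1} mod 13^{i+2}, with f′(x) = 2x. Iterate:
  r_0 = 2 (mod 13)
  r_1 = 119 (mod 169)
  r_2 = 457 (mod 2197)
  r_3 = 20230 (mod 28561)
Final: r_3 = 20230, and one checks f(r_3) ≡ 0 mod 13^4.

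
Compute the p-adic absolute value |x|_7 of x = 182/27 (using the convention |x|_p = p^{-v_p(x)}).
|182/27|_7 = 1/7

Step 1 — compute v_7(x) by factoring powers of 7 out of the numerator and denominator: v_7(182/27) = 1. Step 2 — apply |x|_p = p^{-v_p(x)} = 7^{-1} = 1/7.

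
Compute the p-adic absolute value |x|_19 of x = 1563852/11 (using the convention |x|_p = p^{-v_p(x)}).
|1563852/11|_19 = 1/130321

Step 1 — compute v_19(x) by factoring powers of 19 out of the numerator and denominator: v_19(1563852/11) = 4. Step 2 — apply |x|_p = p^{-v_p(x)} = 19^{-4} = 1/130321.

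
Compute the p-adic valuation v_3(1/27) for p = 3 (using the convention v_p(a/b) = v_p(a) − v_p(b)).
v_3(1/27) = -3

Factor powers of 3 from the numerator and denominator of the reduced fraction: 1 = 3^0 · 1 and 27 = 3^3 · 1. Apply v_p(a/b) = v_p(a) − v_p(b): v_3(1/27) = 0 − 3 = -3.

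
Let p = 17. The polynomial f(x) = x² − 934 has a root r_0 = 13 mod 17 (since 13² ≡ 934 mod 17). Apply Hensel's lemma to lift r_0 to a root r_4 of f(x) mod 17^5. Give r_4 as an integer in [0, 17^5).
r_4 = 248060 (mod 1419857)

Hensel's recurrence: r_{i+1} = r_i − f(r_i)·(f′(r_i))^{-1} mod 17^{i+2}, with f′(x) = 2x. Iterate:
  r_0 = 13 (mod 17)
  r_1 = 98 (mod 289)
  r_2 = 2410 (mod 4913)
  r_3 = 81018 (mod 83521)
  r_4 = 248060 (mod 1419857)
Final: r_4 = 248060, and one checks f(r_4) ≡ 0 mod 17^5.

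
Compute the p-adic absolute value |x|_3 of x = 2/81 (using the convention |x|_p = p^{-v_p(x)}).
|2/81|_3 = 81

Step 1 — compute v_3(x) by factoring powers of 3 out of the numerator and denominator: v_3(2/81) = -4. Step 2 — apply |x|_p = p^{-v_p(x)} = 3^{4} = 81.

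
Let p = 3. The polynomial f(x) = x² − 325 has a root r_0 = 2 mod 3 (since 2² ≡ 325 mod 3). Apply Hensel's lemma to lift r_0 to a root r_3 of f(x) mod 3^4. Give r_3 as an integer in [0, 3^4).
r_3 = 80 (mod 81)

Hensel's recurrence: r_{i+1} = r_i − f(r_i)·(f′(r_i))^{-1} mod 3^{i+2}, with f′(x) = 2x. Iterate:
  r_0 = 2 (mod 3)
  r_1 = 8 (mod 9)
  r_2 = 26 (mod 27)
  r_3 = 80 (mod 81)
Final: r_3 = 80, and one checks f(r_3) ≡ 0 mod 3^4.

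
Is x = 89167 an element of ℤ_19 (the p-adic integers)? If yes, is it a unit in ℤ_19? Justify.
x ∈ ℤ_19 but not a unit; v_19(x) = 3 > 0

ℤ_19 = {x ∈ ℚ_19 : v_19(x) ≥ 0} and ℤ_19^× = {x ∈ ℤ_19 : v_19(x) = 0}. Here v_19(89167) = v_19(num) − v_19(den) = 3; compare against these criteria.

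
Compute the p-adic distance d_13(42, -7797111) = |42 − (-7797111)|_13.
d_13(42, -7797111) = 1/371293

Step 1 — x − y = 42 − (-7797111) = 7797153. Step 2 — v_13(7797153) = 5 (factor: 7797153 = (13^5 · 21); the sign does not affect v_p). Step 3 — |x − y|_13 = 13^{-5} = 1/371293.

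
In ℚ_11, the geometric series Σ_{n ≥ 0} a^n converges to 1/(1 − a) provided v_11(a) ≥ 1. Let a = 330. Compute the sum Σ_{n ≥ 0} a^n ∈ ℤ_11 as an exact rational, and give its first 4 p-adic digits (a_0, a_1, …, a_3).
Σ a^n = 1/(1 − a) = -1/329;  first 4 digits = (1, 8, 0, 0)

v_11(a) = 1 ≥ 1, so the series converges in ℤ_11 to 1/(1 − a) = 1/(1 − 330) = -1/329. Expand this rational in ℤ_11: compute digits iteratively via d_i = x_i mod 11, x_{i+1} = (x_i − d_i)/11. The first 4 digits are (1, 8, 0, 0).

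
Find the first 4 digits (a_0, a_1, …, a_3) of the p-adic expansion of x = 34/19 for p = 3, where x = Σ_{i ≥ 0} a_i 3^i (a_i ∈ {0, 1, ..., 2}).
(a_0, …, a_3) = (1, 2, 1, 2)

v_3(34/19) = 0 (numerator and denominator both coprime to 3), so x ∈ ℤ_3^×. Compute digits iteratively via a_i = x_i mod 3, x_{i+1} = (x_i − a_i)/3, with x_0 = x:
  x_0 = 34/19;  a_0 = 1;  x_1 = (x_0 − 1)/3 = 5/19
  x_1 = 5/19;  a_1 = 2;  x_2 = (x_1 − 2)/3 = -11/19
  x_2 = -11/19;  a_2 = 1;  x_3 = (x_2 − 1)/3 = -10/19
  x_3 = -10/19;  a_3 = 2;  x_4 = (x_3 − 2)/3 = -16/19
Digits: (1, 2, 1, 2).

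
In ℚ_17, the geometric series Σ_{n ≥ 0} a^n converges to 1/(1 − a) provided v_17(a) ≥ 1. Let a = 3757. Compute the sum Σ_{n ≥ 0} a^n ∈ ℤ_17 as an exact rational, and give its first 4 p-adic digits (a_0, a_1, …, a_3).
Σ a^n = 1/(1 − a) = -1/3756;  first 4 digits = (1, 0, 13, 0)

v_17(a) = 2 ≥ 1, so the series converges in ℤ_17 to 1/(1 − a) = 1/(1 − 3757) = -1/3756. Expand this rational in ℤ_17: compute digits iteratively via d_i = x_i mod 17, x_{i+1} = (x_i − d_i)/17. The first 4 digits are (1, 0, 13, 0).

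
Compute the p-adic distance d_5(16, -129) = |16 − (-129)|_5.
d_5(16, -129) = 1/5

Step 1 — x − y = 16 − (-129) = 145. Step 2 — v_5(145) = 1 (factor: 145 = (5^1 · 29); the sign does not affect v_p). Step 3 — |x − y|_5 = 5^{-1} = 1/5.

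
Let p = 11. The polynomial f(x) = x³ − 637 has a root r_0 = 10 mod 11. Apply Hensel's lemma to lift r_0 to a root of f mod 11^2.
r_1 = 10 (mod 121)

Hensel: r_{i+1} = r_i − f(r_i)/f′(r_i) mod 11^{i+2}, where f′(x) = 3x². Iterate:
  r_0 = 10 (mod 11)
  r_1 = 10 (mod 121)
Final: r = 10 with f(r) ≡ 0 mod 11^2.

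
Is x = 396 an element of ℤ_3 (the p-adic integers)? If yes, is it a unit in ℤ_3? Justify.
x ∈ ℤ_3 but not a unit; v_3(x) = 2 > 0

ℤ_3 = {x ∈ ℚ_3 : v_3(x) ≥ 0} and ℤ_3^× = {x ∈ ℤ_3 : v_3(x) = 0}. Here v_3(396) = v_3(num) − v_3(den) = 2; compare against these criteria.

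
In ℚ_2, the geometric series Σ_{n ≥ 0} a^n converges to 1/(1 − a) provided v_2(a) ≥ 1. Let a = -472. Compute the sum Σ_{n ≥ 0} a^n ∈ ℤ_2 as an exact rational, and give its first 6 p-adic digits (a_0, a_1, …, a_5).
Σ a^n = 1/(1 − a) = 1/473;  first 6 digits = (1, 0, 0, 1, 0, 1)

v_2(a) = 3 ≥ 1, so the series converges in ℤ_2 to 1/(1 − a) = 1/(1 − (-472)) = 1/473. Expand this rational in ℤ_2: compute digits iteratively via d_i = x_i mod 2, x_{i+1} = (x_i − d_i)/2. The first 6 digits are (1, 0, 0, 1, 0, 1).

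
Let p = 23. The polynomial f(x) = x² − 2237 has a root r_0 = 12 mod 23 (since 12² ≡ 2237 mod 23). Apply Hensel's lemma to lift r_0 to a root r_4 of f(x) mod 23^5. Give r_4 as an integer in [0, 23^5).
r_4 = 3129024 (mod 6436343)

Hensel's recurrence: r_{i+1} = r_i − f(r_i)·(f′(r_i))^{-1} mod 23^{i+2}, with f′(x) = 2x. Iterate:
  r_0 = 12 (mod 23)
  r_1 = 518 (mod 529)
  r_2 = 2105 (mod 12167)
  r_3 = 50773 (mod 279841)
  r_4 = 3129024 (mod 6436343)
Final: r_4 = 3129024, and one checks f(r_4) ≡ 0 mod 23^5.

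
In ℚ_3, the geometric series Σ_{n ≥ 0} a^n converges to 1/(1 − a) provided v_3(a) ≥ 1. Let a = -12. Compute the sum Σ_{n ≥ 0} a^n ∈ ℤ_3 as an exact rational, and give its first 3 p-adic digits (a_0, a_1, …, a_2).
Σ a^n = 1/(1 − a) = 1/13;  first 3 digits = (1, 2, 2)

v_3(a) = 1 ≥ 1, so the series converges in ℤ_3 to 1/(1 − a) = 1/(1 − (-12)) = 1/13. Expand this rational in ℤ_3: compute digits iteratively via d_i = x_i mod 3, x_{i+1} = (x_i − d_i)/3. The first 3 digits are (1, 2, 2).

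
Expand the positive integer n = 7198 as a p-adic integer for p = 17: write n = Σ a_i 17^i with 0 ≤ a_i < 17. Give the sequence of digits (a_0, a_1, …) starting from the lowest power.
(a_0, a_1, …) = (7, 15, 7, 1)

Repeated division by 17 gives the digits low-to-high: 7198 = 7 + 15·17^1 + 7·17^2 + 1·17^3. Digit sequence: (7, 15, 7, 1).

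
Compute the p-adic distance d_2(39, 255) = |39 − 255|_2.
d_2(39, 255) = 1/8

Step 1 — x − y = 39 − 255 = -216. Step 2 — v_2(-216) = 3 (factor: -216 = −(2^3 · 27); the sign does not affect v_p). Step 3 — |x − y|_2 = 2^{-3} = 1/8.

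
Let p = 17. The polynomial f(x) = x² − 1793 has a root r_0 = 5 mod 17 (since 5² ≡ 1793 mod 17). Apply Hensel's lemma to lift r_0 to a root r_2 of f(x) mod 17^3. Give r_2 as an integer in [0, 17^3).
r_2 = 4170 (mod 4913)

Hensel's recurrence: r_{i+1} = r_i − f(r_i)·(f′(r_i))^{-1} mod 17^{i+2}, with f′(x) = 2x. Iterate:
  r_0 = 5 (mod 17)
  r_1 = 124 (mod 289)
  r_2 = 4170 (mod 4913)
Final: r_2 = 4170, and one checks f(r_2) ≡ 0 mod 17^3.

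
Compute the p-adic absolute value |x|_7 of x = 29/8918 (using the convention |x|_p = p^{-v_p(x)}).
|29/8918|_7 = 343

Step 1 — compute v_7(x) by factoring powers of 7 out of the numerator and denominator: v_7(29/8918) = -3. Step 2 — apply |x|_p = p^{-v_p(x)} = 7^{3} = 343.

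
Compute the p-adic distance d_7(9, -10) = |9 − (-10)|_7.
d_7(9, -10) = 1

Step 1 — x − y = 9 − (-10) = 19. Step 2 — v_7(19) = 0 (factor: 19 = (7^0 · 19); the sign does not affect v_p). Step 3 — |x − y|_7 = 7^{0} = 1.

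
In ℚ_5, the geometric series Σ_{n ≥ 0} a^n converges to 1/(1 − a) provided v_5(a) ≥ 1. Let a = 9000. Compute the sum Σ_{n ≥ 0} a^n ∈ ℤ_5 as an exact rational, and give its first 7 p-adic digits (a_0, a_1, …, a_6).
Σ a^n = 1/(1 − a) = -1/8999;  first 7 digits = (1, 0, 0, 2, 4, 2, 4)

v_5(a) = 3 ≥ 1, so the series converges in ℤ_5 to 1/(1 − a) = 1/(1 − 9000) = -1/8999. Expand this rational in ℤ_5: compute digits iteratively via d_i = x_i mod 5, x_{i+1} = (x_i − d_i)/5. The first 7 digits are (1, 0, 0, 2, 4, 2, 4).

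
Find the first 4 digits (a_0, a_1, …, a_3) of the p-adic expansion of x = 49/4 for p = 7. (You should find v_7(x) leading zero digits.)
(a_0, …, a_3) = (0, 0, 2, 5)

v_7(49/4) = 2, so a_0 = ... = a_1 = 0. Factor out: x = 7^2 · u with u = 1/4 a unit in ℤ_7. Expand u iteratively via a_{v+i} = u_i mod 7, u_{i+1} = (u_i − a_{v+i})/7:
  u_0 = 1/4;  a_2 = 2;  u_1 = (u_0 − 2)/7 = -1/4
  u_1 = -1/4;  a_3 = 5;  u_2 = (u_1 − 5)/7 = -3/4
Digits: (0, 0, 2, 5).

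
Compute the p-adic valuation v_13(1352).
v_13(1352) = 2

v_13(n) is the largest exponent k such that 13^k divides n. Factor out: 1352 = 13^2 · 8. (Sign doesn't affect v_p.) So v_13(1352) = 2.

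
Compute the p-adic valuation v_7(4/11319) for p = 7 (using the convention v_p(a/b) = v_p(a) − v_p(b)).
v_7(4/11319) = -3

Factor powers of 7 from the numerator and denominator of the reduced fraction: 4 = 7^0 · 4 and 11319 = 7^3 · 33. Apply v_p(a/b) = v_p(a) − v_p(b): v_7(4/11319) = 0 − 3 = -3.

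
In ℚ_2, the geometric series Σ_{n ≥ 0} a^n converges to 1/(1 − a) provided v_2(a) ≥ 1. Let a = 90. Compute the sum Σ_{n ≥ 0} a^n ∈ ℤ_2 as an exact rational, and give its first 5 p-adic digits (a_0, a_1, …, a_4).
Σ a^n = 1/(1 − a) = -1/89;  first 5 digits = (1, 1, 1, 0, 1)

v_2(a) = 1 ≥ 1, so the series converges in ℤ_2 to 1/(1 − a) = 1/(1 − 90) = -1/89. Expand this rational in ℤ_2: compute digits iteratively via d_i = x_i mod 2, x_{i+1} = (x_i − d_i)/2. The first 5 digits are (1, 1, 1, 0, 1).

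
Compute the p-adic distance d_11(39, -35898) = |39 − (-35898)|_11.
d_11(39, -35898) = 1/1331

Step 1 — x − y = 39 − (-35898) = 35937. Step 2 — v_11(35937) = 3 (factor: 35937 = (11^3 · 27); the sign does not affect v_p). Step 3 — |x − y|_11 = 11^{-3} = 1/1331.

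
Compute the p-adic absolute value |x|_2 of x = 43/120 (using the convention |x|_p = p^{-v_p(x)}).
|43/120|_2 = 8

Step 1 — compute v_2(x) by factoring powers of 2 out of the numerator and denominator: v_2(43/120) = -3. Step 2 — apply |x|_p = p^{-v_p(x)} = 2^{3} = 8.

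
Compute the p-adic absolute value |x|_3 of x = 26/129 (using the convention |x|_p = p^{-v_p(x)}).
|26/129|_3 = 3

Step 1 — compute v_3(x) by factoring powers of 3 out of the numerator and denominator: v_3(26/129) = -1. Step 2 — apply |x|_p = p^{-v_p(x)} = 3^{1} = 3.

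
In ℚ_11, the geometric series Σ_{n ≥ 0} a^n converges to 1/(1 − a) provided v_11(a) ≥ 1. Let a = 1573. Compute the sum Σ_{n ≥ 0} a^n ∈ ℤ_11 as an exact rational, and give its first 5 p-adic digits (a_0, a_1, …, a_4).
Σ a^n = 1/(1 − a) = -1/1572;  first 5 digits = (1, 0, 2, 1, 4)

v_11(a) = 2 ≥ 1, so the series converges in ℤ_11 to 1/(1 − a) = 1/(1 − 1573) = -1/1572. Expand this rational in ℤ_11: compute digits iteratively via d_i = x_i mod 11, x_{i+1} = (x_i − d_i)/11. The first 5 digits are (1, 0, 2, 1, 4).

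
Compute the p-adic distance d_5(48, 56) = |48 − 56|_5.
d_5(48, 56) = 1

Step 1 — x − y = 48 − 56 = -8. Step 2 — v_5(-8) = 0 (factor: -8 = −(5^0 · 8); the sign does not affect v_p). Step 3 — |x − y|_5 = 5^{0} = 1.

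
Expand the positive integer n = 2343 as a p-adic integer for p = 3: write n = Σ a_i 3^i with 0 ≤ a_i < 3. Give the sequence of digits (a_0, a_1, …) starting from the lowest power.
(a_0, a_1, …) = (0, 1, 2, 2, 1, 0, 0, 1)

Repeated division by 3 gives the digits low-to-high: 2343 = 1·3^1 + 2·3^2 + 2·3^3 + 1·3^4 + 1·3^7. Digit sequence: (0, 1, 2, 2, 1, 0, 0, 1).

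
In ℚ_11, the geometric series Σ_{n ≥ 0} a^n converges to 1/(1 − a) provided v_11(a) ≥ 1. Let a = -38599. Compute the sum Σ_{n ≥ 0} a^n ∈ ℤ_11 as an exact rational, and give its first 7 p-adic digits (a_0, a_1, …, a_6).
Σ a^n = 1/(1 − a) = 1/38600;  first 7 digits = (1, 0, 0, 4, 8, 10, 4)

v_11(a) = 3 ≥ 1, so the series converges in ℤ_11 to 1/(1 − a) = 1/(1 − (-38599)) = 1/38600. Expand this rational in ℤ_11: compute digits iteratively via d_i = x_i mod 11, x_{i+1} = (x_i − d_i)/11. The first 7 digits are (1, 0, 0, 4, 8, 10, 4).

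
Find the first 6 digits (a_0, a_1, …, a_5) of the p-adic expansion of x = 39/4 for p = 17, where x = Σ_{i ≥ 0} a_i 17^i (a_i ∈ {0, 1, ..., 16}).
(a_0, …, a_5) = (14, 4, 4, 4, 4, 4)

v_17(39/4) = 0 (numerator and denominator both coprime to 17), so x ∈ ℤ_17^×. Compute digits iteratively via a_i = x_i mod 17, x_{i+1} = (x_i − a_i)/17, with x_0 = x:
  x_0 = 39/4;  a_0 = 14;  x_1 = (x_0 − 14)/17 = -1/4
  x_1 = -1/4;  a_1 = 4;  x_2 = (x_1 − 4)/17 = -1/4
  x_2 = -1/4;  a_2 = 4;  x_3 = (x_2 − 4)/17 = -1/4
  x_3 = -1/4;  a_3 = 4;  x_4 = (x_3 − 4)/17 = -1/4
  x_4 = -1/4;  a_4 = 4;  x_5 = (x_4 − 4)/17 = -1/4
  x_5 = -1/4;  a_5 = 4;  x_6 = (x_5 − 4)/17 = -1/4
Digits: (14, 4, 4, 4, 4, 4).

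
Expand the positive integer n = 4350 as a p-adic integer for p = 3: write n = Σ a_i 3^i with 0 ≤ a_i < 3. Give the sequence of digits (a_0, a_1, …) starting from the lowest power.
(a_0, a_1, …) = (0, 1, 0, 2, 2, 2, 2, 1)

Repeated division by 3 gives the digits low-to-high: 4350 = 1·3^1 + 2·3^3 + 2·3^4 + 2·3^5 + 2·3^6 + 1·3^7. Digit sequence: (0, 1, 0, 2, 2, 2, 2, 1).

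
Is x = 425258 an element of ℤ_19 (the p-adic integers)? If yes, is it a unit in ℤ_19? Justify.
x ∈ ℤ_19 but not a unit; v_19(x) = 3 > 0

ℤ_19 = {x ∈ ℚ_19 : v_19(x) ≥ 0} and ℤ_19^× = {x ∈ ℤ_19 : v_19(x) = 0}. Here v_19(425258) = v_19(num) − v_19(den) = 3; compare against these criteria.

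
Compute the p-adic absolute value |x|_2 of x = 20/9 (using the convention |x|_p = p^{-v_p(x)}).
|20/9|_2 = 1/4

Step 1 — compute v_2(x) by factoring powers of 2 out of the numerator and denominator: v_2(20/9) = 2. Step 2 — apply |x|_p = p^{-v_p(x)} = 2^{-2} = 1/4.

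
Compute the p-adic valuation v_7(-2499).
v_7(-2499) = 2

v_7(n) is the largest exponent k such that 7^k divides n. Factor out: -2499 = -7^2 · 51. (Sign doesn't affect v_p.) So v_7(-2499) = 2.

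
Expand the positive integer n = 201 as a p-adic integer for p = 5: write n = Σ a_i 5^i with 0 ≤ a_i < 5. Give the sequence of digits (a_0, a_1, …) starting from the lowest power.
(a_0, a_1, …) = (1, 0, 3, 1)

Repeated division by 5 gives the digits low-to-high: 201 = 1 + 3·5^2 + 1·5^3. Digit sequence: (1, 0, 3, 1).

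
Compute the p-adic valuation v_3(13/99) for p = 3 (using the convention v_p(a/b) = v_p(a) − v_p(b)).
v_3(13/99) = -2

Factor powers of 3 from the numerator and denominator of the reduced fraction: 13 = 3^0 · 13 and 99 = 3^2 · 11. Apply v_p(a/b) = v_p(a) − v_p(b): v_3(13/99) = 0 − 2 = -2.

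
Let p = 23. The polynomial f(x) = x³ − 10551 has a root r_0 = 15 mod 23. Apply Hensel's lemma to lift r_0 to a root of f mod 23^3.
r_2 = 11492 (mod 12167)

Hensel: r_{i+1} = r_i − f(r_i)/f′(r_i) mod 23^{i+2}, where f′(x) = 3x². Iterate:
  r_0 = 15 (mod 23)
  r_1 = 383 (mod 529)
  r_2 = 11492 (mod 12167)
Final: r = 11492 with f(r) ≡ 0 mod 23^3.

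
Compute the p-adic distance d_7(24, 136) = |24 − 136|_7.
d_7(24, 136) = 1/7

Step 1 — x − y = 24 − 136 = -112. Step 2 — v_7(-112) = 1 (factor: -112 = −(7^1 · 16); the sign does not affect v_p). Step 3 — |x − y|_7 = 7^{-1} = 1/7.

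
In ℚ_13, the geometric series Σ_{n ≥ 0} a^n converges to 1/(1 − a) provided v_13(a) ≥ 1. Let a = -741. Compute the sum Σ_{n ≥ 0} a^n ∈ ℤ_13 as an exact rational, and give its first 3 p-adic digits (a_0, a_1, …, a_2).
Σ a^n = 1/(1 − a) = 1/742;  first 3 digits = (1, 8, 7)

v_13(a) = 1 ≥ 1, so the series converges in ℤ_13 to 1/(1 − a) = 1/(1 − (-741)) = 1/742. Expand this rational in ℤ_13: compute digits iteratively via d_i = x_i mod 13, x_{i+1} = (x_i − d_i)/13. The first 3 digits are (1, 8, 7).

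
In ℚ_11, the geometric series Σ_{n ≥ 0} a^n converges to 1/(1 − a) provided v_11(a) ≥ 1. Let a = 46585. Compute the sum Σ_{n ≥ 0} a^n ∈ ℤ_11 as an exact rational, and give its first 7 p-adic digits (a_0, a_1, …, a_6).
Σ a^n = 1/(1 − a) = -1/46584;  first 7 digits = (1, 0, 0, 2, 3, 0, 4)

v_11(a) = 3 ≥ 1, so the series converges in ℤ_11 to 1/(1 − a) = 1/(1 − 46585) = -1/46584. Expand this rational in ℤ_11: compute digits iteratively via d_i = x_i mod 11, x_{i+1} = (x_i − d_i)/11. The first 7 digits are (1, 0, 0, 2, 3, 0, 4).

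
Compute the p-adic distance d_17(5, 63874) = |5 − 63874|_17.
d_17(5, 63874) = 1/4913

Step 1 — x − y = 5 − 63874 = -63869. Step 2 — v_17(-63869) = 3 (factor: -63869 = −(17^3 · 13); the sign does not affect v_p). Step 3 — |x − y|_17 = 17^{-3} = 1/4913.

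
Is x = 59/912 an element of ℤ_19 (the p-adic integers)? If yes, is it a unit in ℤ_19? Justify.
x ∉ ℤ_19 (v_19(x) = -1 < 0)

ℤ_19 = {x ∈ ℚ_19 : v_19(x) ≥ 0} and ℤ_19^× = {x ∈ ℤ_19 : v_19(x) = 0}. Here v_19(59/912) = v_19(num) − v_19(den) = -1; compare against these criteria.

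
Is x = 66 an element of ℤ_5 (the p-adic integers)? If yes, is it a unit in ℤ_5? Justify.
x ∈ ℤ_5^× (unit); v_5(x) = 0

ℤ_5 = {x ∈ ℚ_5 : v_5(x) ≥ 0} and ℤ_5^× = {x ∈ ℤ_5 : v_5(x) = 0}. Here v_5(66) = v_5(num) − v_5(den) = 0; compare against these criteria.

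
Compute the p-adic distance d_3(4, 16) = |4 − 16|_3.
d_3(4, 16) = 1/3

Step 1 — x − y = 4 − 16 = -12. Step 2 — v_3(-12) = 1 (factor: -12 = −(3^1 · 4); the sign does not affect v_p). Step 3 — |x − y|_3 = 3^{-1} = 1/3.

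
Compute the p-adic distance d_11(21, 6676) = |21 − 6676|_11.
d_11(21, 6676) = 1/1331

Step 1 — x − y = 21 − 6676 = -6655. Step 2 — v_11(-6655) = 3 (factor: -6655 = −(11^3 · 5); the sign does not affect v_p). Step 3 — |x − y|_11 = 11^{-3} = 1/1331.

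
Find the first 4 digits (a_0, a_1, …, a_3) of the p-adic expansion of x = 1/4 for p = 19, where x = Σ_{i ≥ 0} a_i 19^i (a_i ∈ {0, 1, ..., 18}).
(a_0, …, a_3) = (5, 14, 4, 14)

v_19(1/4) = 0 (numerator and denominator both coprime to 19), so x ∈ ℤ_19^×. Compute digits iteratively via a_i = x_i mod 19, x_{i+1} = (x_i − a_i)/19, with x_0 = x:
  x_0 = 1/4;  a_0 = 5;  x_1 = (x_0 − 5)/19 = -1/4
  x_1 = -1/4;  a_1 = 14;  x_2 = (x_1 − 14)/19 = -3/4
  x_2 = -3/4;  a_2 = 4;  x_3 = (x_2 − 4)/19 = -1/4
  x_3 = -1/4;  a_3 = 14;  x_4 = (x_3 − 14)/19 = -3/4
Digits: (5, 14, 4, 14).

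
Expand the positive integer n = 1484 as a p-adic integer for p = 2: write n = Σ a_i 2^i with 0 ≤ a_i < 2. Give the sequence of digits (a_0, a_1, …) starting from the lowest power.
(a_0, a_1, …) = (0, 0, 1, 1, 0, 0, 1, 1, 1, 0, 1)

Repeated division by 2 gives the digits low-to-high: 1484 = 1·2^2 + 1·2^3 + 1·2^6 + 1·2^7 + 1·2^8 + 1·2^10. Digit sequence: (0, 0, 1, 1, 0, 0, 1, 1, 1, 0, 1).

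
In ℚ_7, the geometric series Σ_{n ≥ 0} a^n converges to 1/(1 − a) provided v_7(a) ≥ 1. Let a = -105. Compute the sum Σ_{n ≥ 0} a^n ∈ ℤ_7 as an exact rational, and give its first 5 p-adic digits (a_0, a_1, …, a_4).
Σ a^n = 1/(1 − a) = 1/106;  first 5 digits = (1, 6, 5, 2, 6)

v_7(a) = 1 ≥ 1, so the series converges in ℤ_7 to 1/(1 − a) = 1/(1 − (-105)) = 1/106. Expand this rational in ℤ_7: compute digits iteratively via d_i = x_i mod 7, x_{i+1} = (x_i − d_i)/7. The first 5 digits are (1, 6, 5, 2, 6).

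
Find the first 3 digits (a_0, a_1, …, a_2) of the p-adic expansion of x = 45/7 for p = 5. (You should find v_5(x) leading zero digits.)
(a_0, …, a_2) = (0, 2, 2)

v_5(45/7) = 1, so a_0 = ... = a_0 = 0. Factor out: x = 5^1 · u with u = 9/7 a unit in ℤ_5. Expand u iteratively via a_{v+i} = u_i mod 5, u_{i+1} = (u_i − a_{v+i})/5:
  u_0 = 9/7;  a_1 = 2;  u_1 = (u_0 − 2)/5 = -1/7
  u_1 = -1/7;  a_2 = 2;  u_2 = (u_1 − 2)/5 = -3/7
Digits: (0, 2, 2).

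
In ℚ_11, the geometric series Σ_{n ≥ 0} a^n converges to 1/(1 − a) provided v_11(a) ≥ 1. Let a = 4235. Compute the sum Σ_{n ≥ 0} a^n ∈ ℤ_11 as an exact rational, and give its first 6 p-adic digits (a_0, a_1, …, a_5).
Σ a^n = 1/(1 − a) = -1/4234;  first 6 digits = (1, 0, 2, 3, 4, 1)

v_11(a) = 2 ≥ 1, so the series converges in ℤ_11 to 1/(1 − a) = 1/(1 − 4235) = -1/4234. Expand this rational in ℤ_11: compute digits iteratively via d_i = x_i mod 11, x_{i+1} = (x_i − d_i)/11. The first 6 digits are (1, 0, 2, 3, 4, 1).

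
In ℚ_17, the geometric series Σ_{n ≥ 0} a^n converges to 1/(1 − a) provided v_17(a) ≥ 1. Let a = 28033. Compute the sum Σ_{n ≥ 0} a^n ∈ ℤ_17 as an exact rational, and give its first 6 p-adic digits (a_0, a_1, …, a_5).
Σ a^n = 1/(1 − a) = -1/28032;  first 6 digits = (1, 0, 12, 5, 8, 9)

v_17(a) = 2 ≥ 1, so the series converges in ℤ_17 to 1/(1 − a) = 1/(1 − 28033) = -1/28032. Expand this rational in ℤ_17: compute digits iteratively via d_i = x_i mod 17, x_{i+1} = (x_i − d_i)/17. The first 6 digits are (1, 0, 12, 5, 8, 9).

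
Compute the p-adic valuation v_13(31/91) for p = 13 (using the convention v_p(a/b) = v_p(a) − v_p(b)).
v_13(31/91) = -1

Factor powers of 13 from the numerator and denominator of the reduced fraction: 31 = 13^0 · 31 and 91 = 13^1 · 7. Apply v_p(a/b) = v_p(a) − v_p(b): v_13(31/91) = 0 − 1 = -1.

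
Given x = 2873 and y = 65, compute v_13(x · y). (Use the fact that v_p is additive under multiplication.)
v_13(186745) = 3

v_p(x) = 2 (factor: 2873 = 13^2 · 17); v_p(y) = 1 (factor: 65 = 13^1 · 5). Additivity: v_p(xy) = v_p(x) + v_p(y) = 2 + 1 = 3. (Direct check: xy = 186745 = 13^3 · (85).)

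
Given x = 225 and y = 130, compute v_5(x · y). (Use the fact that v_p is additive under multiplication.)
v_5(29250) = 3

v_p(x) = 2 (factor: 225 = 5^2 · 9); v_p(y) = 1 (factor: 130 = 5^1 · 26). Additivity: v_p(xy) = v_p(x) + v_p(y) = 2 + 1 = 3. (Direct check: xy = 29250 = 5^3 · (234).)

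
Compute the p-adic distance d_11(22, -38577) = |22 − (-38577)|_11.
d_11(22, -38577) = 1/1331

Step 1 — x − y = 22 − (-38577) = 38599. Step 2 — v_11(38599) = 3 (factor: 38599 = (11^3 · 29); the sign does not affect v_p). Step 3 — |x − y|_11 = 11^{-3} = 1/1331.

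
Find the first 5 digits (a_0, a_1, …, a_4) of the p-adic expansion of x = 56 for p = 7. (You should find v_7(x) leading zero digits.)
(a_0, …, a_4) = (0, 1, 1, 0, 0)

v_7(56) = 1, so a_0 = ... = a_0 = 0. Factor out: x = 7^1 · u with u = 8 a unit in ℤ_7. Expand u iteratively via a_{v+i} = u_i mod 7, u_{i+1} = (u_i − a_{v+i})/7:
  u_0 = 8;  a_1 = 1;  u_1 = (u_0 − 1)/7 = 1
  u_1 = 1;  a_2 = 1;  u_2 = (u_1 − 1)/7 = 0
  u_2 = 0;  a_3 = 0;  u_3 = (u_2 − 0)/7 = 0
  u_3 = 0;  a_4 = 0;  u_4 = (u_3 − 0)/7 = 0
Digits: (0, 1, 1, 0, 0).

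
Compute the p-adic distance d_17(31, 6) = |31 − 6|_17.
d_17(31, 6) = 1

Step 1 — x − y = 31 − 6 = 25. Step 2 — v_17(25) = 0 (factor: 25 = (17^0 · 25); the sign does not affect v_p). Step 3 — |x − y|_17 = 17^{0} = 1.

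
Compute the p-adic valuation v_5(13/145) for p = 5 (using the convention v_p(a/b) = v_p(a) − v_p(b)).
v_5(13/145) = -1

Factor powers of 5 from the numerator and denominator of the reduced fraction: 13 = 5^0 · 13 and 145 = 5^1 · 29. Apply v_p(a/b) = v_p(a) − v_p(b): v_5(13/145) = 0 − 1 = -1.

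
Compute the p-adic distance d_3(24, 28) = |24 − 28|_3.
d_3(24, 28) = 1

Step 1 — x − y = 24 − 28 = -4. Step 2 — v_3(-4) = 0 (factor: -4 = −(3^0 · 4); the sign does not affect v_p). Step 3 — |x − y|_3 = 3^{0} = 1.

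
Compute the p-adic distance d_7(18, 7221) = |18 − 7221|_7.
d_7(18, 7221) = 1/2401

Step 1 — x − y = 18 − 7221 = -7203. Step 2 — v_7(-7203) = 4 (factor: -7203 = −(7^4 · 3); the sign does not affect v_p). Step 3 — |x − y|_7 = 7^{-4} = 1/2401.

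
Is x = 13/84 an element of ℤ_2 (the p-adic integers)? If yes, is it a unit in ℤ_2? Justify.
x ∉ ℤ_2 (v_2(x) = -2 < 0)

ℤ_2 = {x ∈ ℚ_2 : v_2(x) ≥ 0} and ℤ_2^× = {x ∈ ℤ_2 : v_2(x) = 0}. Here v_2(13/84) = v_2(num) − v_2(den) = -2; compare against these criteria.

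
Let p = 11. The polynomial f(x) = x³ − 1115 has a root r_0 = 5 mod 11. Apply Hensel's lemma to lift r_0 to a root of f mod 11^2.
r_1 = 115 (mod 121)

Hensel: r_{i+1} = r_i − f(r_i)/f′(r_i) mod 11^{i+2}, where f′(x) = 3x². Iterate:
  r_0 = 5 (mod 11)
  r_1 = 115 (mod 121)
Final: r = 115 with f(r) ≡ 0 mod 11^2.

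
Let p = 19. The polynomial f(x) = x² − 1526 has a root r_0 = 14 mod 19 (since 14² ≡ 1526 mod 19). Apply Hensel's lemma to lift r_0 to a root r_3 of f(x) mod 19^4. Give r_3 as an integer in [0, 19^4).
r_3 = 11433 (mod 130321)

Hensel's recurrence: r_{i+1} = r_i − f(r_i)·(f′(r_i))^{-1} mod 19^{i+2}, with f′(x) = 2x. Iterate:
  r_0 = 14 (mod 19)
  r_1 = 242 (mod 361)
  r_2 = 4574 (mod 6859)
  r_3 = 11433 (mod 130321)
Final: r_3 = 11433, and one checks f(r_3) ≡ 0 mod 19^4.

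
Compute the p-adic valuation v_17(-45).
v_17(-45) = 0

v_17(n) is the largest exponent k such that 17^k divides n. Factor out: -45 = -17^0 · 45. (Sign doesn't affect v_p.) So v_17(-45) = 0.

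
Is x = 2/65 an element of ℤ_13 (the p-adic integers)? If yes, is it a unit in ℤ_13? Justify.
x ∉ ℤ_13 (v_13(x) = -1 < 0)

ℤ_13 = {x ∈ ℚ_13 : v_13(x) ≥ 0} and ℤ_13^× = {x ∈ ℤ_13 : v_13(x) = 0}. Here v_13(2/65) = v_13(num) − v_13(den) = -1; compare against these criteria.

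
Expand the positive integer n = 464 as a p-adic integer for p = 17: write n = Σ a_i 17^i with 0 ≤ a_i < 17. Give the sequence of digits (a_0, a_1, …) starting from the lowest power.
(a_0, a_1, …) = (5, 10, 1)

Repeated division by 17 gives the digits low-to-high: 464 = 5 + 10·17^1 + 1·17^2. Digit sequence: (5, 10, 1).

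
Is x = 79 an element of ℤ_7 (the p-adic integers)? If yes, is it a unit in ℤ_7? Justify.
x ∈ ℤ_7^× (unit); v_7(x) = 0

ℤ_7 = {x ∈ ℚ_7 : v_7(x) ≥ 0} and ℤ_7^× = {x ∈ ℤ_7 : v_7(x) = 0}. Here v_7(79) = v_7(num) − v_7(den) = 0; compare against these criteria.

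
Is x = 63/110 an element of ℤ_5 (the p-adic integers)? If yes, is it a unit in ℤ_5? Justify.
x ∉ ℤ_5 (v_5(x) = -1 < 0)

ℤ_5 = {x ∈ ℚ_5 : v_5(x) ≥ 0} and ℤ_5^× = {x ∈ ℤ_5 : v_5(x) = 0}. Here v_5(63/110) = v_5(num) − v_5(den) = -1; compare against these criteria.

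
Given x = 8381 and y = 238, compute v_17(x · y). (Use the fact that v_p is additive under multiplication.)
v_17(1994678) = 3

v_p(x) = 2 (factor: 8381 = 17^2 · 29); v_p(y) = 1 (factor: 238 = 17^1 · 14). Additivity: v_p(xy) = v_p(x) + v_p(y) = 2 + 1 = 3. (Direct check: xy = 1994678 = 17^3 · (406).)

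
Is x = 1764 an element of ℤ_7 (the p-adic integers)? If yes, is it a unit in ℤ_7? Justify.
x ∈ ℤ_7 but not a unit; v_7(x) = 2 > 0

ℤ_7 = {x ∈ ℚ_7 : v_7(x) ≥ 0} and ℤ_7^× = {x ∈ ℤ_7 : v_7(x) = 0}. Here v_7(1764) = v_7(num) − v_7(den) = 2; compare against these criteria.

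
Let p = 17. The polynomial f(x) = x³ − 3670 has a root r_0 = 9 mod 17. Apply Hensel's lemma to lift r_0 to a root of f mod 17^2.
r_1 = 77 (mod 289)

Hensel: r_{i+1} = r_i − f(r_i)/f′(r_i) mod 17^{i+2}, where f′(x) = 3x². Iterate:
  r_0 = 9 (mod 17)
  r_1 = 77 (mod 289)
Final: r = 77 with f(r) ≡ 0 mod 17^2.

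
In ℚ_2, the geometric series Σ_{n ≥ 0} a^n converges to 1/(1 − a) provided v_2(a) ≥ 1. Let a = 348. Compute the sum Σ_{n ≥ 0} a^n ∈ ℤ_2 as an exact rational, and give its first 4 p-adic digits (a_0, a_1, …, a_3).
Σ a^n = 1/(1 − a) = -1/347;  first 4 digits = (1, 0, 1, 1)

v_2(a) = 2 ≥ 1, so the series converges in ℤ_2 to 1/(1 − a) = 1/(1 − 348) = -1/347. Expand this rational in ℤ_2: compute digits iteratively via d_i = x_i mod 2, x_{i+1} = (x_i − d_i)/2. The first 4 digits are (1, 0, 1, 1).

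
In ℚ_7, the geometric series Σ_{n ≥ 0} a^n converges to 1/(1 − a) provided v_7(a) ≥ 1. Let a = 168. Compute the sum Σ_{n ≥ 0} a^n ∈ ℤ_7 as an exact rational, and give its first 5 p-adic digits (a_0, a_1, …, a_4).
Σ a^n = 1/(1 − a) = -1/167;  first 5 digits = (1, 3, 5, 4, 2)

v_7(a) = 1 ≥ 1, so the series converges in ℤ_7 to 1/(1 − a) = 1/(1 − 168) = -1/167. Expand this rational in ℤ_7: compute digits iteratively via d_i = x_i mod 7, x_{i+1} = (x_i − d_i)/7. The first 5 digits are (1, 3, 5, 4, 2).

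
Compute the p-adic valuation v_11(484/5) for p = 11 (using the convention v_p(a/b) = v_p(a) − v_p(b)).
v_11(484/5) = 2

Factor powers of 11 from the numerator and denominator of the reduced fraction: 484 = 11^2 · 4 and 5 = 11^0 · 5. Apply v_p(a/b) = v_p(a) − v_p(b): v_11(484/5) = 2 − 0 = 2.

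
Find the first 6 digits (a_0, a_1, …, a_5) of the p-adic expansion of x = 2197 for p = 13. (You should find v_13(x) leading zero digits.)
(a_0, …, a_5) = (0, 0, 0, 1, 0, 0)

v_13(2197) = 3, so a_0 = ... = a_2 = 0. Factor out: x = 13^3 · u with u = 1 a unit in ℤ_13. Expand u iteratively via a_{v+i} = u_i mod 13, u_{i+1} = (u_i − a_{v+i})/13:
  u_0 = 1;  a_3 = 1;  u_1 = (u_0 − 1)/13 = 0
  u_1 = 0;  a_4 = 0;  u_2 = (u_1 − 0)/13 = 0
  u_2 = 0;  a_5 = 0;  u_3 = (u_2 − 0)/13 = 0
Digits: (0, 0, 0, 1, 0, 0).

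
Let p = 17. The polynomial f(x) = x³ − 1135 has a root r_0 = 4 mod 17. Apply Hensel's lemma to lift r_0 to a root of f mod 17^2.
r_1 = 225 (mod 289)

Hensel: r_{i+1} = r_i − f(r_i)/f′(r_i) mod 17^{i+2}, where f′(x) = 3x². Iterate:
  r_0 = 4 (mod 17)
  r_1 = 225 (mod 289)
Final: r = 225 with f(r) ≡ 0 mod 17^2.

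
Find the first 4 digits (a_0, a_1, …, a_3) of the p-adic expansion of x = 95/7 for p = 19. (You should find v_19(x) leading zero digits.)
(a_0, …, a_3) = (0, 17, 10, 13)

v_19(95/7) = 1, so a_0 = ... = a_0 = 0. Factor out: x = 19^1 · u with u = 5/7 a unit in ℤ_19. Expand u iteratively via a_{v+i} = u_i mod 19, u_{i+1} = (u_i − a_{v+i})/19:
  u_0 = 5/7;  a_1 = 17;  u_1 = (u_0 − 17)/19 = -6/7
  u_1 = -6/7;  a_2 = 10;  u_2 = (u_1 − 10)/19 = -4/7
  u_2 = -4/7;  a_3 = 13;  u_3 = (u_2 − 13)/19 = -5/7
Digits: (0, 17, 10, 13).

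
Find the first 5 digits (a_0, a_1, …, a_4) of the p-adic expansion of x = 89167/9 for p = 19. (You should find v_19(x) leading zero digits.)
(a_0, …, a_4) = (0, 0, 0, 12, 10)

v_19(89167/9) = 3, so a_0 = ... = a_2 = 0. Factor out: x = 19^3 · u with u = 13/9 a unit in ℤ_19. Expand u iteratively via a_{v+i} = u_i mod 19, u_{i+1} = (u_i − a_{v+i})/19:
  u_0 = 13/9;  a_3 = 12;  u_1 = (u_0 − 12)/19 = -5/9
  u_1 = -5/9;  a_4 = 10;  u_2 = (u_1 − 10)/19 = -5/9
Digits: (0, 0, 0, 12, 10).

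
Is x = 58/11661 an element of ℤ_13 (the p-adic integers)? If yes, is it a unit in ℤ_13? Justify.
x ∉ ℤ_13 (v_13(x) = -2 < 0)

ℤ_13 = {x ∈ ℚ_13 : v_13(x) ≥ 0} and ℤ_13^× = {x ∈ ℤ_13 : v_13(x) = 0}. Here v_13(58/11661) = v_13(num) − v_13(den) = -2; compare against these criteria.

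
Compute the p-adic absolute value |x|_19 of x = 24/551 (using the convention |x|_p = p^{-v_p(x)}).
|24/551|_19 = 19

Step 1 — compute v_19(x) by factoring powers of 19 out of the numerator and denominator: v_19(24/551) = -1. Step 2 — apply |x|_p = p^{-v_p(x)} = 19^{1} = 19.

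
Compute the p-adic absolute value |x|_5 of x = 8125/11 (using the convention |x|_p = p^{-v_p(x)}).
|8125/11|_5 = 1/625

Step 1 — compute v_5(x) by factoring powers of 5 out of the numerator and denominator: v_5(8125/11) = 4. Step 2 — apply |x|_p = p^{-v_p(x)} = 5^{-4} = 1/625.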